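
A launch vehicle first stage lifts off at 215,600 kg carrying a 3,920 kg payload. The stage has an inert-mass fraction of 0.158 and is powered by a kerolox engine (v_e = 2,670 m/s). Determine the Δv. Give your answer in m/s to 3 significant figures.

Δv ≈ 4680 m/s

Stage wet mass = m₀ − payload = 215,600 − 3,920 = 211,680 kg.
Stage dry mass = ε × stage wet mass = 0.158 × 211,680 = 33,445.4 kg.
Burnout mass m_f = stage dry + payload = 33,445.4 + 3,920 = 37,365.4 kg.
Rocket equation: Δv = v_e · ln(215,600/37,365.4) = 2670.0 × ln(5.77) = 2670.0 × 1.7527 ≈ 4680 m/s.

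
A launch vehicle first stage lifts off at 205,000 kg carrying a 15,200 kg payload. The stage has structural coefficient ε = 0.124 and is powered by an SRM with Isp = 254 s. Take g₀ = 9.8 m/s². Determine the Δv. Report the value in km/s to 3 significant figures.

Stage wet mass = m₀ − payload = 205,000 − 15,200 = 189,800 kg.
Stage dry mass = ε × stage wet mass = 0.124 × 189,800 = 23,535.2 kg.
Burnout mass m_f = stage dry + payload = 23,535.2 + 15,200 = 38,735.2 kg.
v_e = Isp · g₀ = 254 × 9.8 = 2489.2 m/s.
From the ideal rocket equation, Δv = v_e · ln(205,000/38,735.2) = 2489.2 × ln(5.292) = 2489.2 × 1.6663 ≈ 4148 m/s.

Δv ≈ 4.15 km/s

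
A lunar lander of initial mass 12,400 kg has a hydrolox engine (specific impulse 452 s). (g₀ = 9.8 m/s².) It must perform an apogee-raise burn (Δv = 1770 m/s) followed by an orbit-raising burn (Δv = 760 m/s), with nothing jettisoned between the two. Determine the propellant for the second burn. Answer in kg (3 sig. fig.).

propellant for the second burn ≈ 1310 kg

v_e = Isp · g₀ = 452 × 9.8 = 4429.6 m/s.
After the first burn: m = 12400 × exp(−1770/4429.6) = 12400 × 0.67060 = 8,315.44 kg.
After the second burn: m = 8,315.44 × exp(−760/4429.6) = 8,315.44 × 0.84234 = 7,004.43 kg.
Second-burn propellant = 8,315.44 − 7,004.43 = 1,311.01 kg.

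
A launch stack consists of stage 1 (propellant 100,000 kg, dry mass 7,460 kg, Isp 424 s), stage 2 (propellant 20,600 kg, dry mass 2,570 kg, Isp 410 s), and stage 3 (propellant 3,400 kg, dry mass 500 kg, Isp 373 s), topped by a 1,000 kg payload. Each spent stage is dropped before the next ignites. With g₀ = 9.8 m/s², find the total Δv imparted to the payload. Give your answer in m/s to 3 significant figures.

Δv ≈ 15200 m/s

Ignition mass of stage 1 = 100,000+7,460 + 20,600+2,570 + 3,400+500 + 1,000 = 135,530 kg.
Stage 1: m₀ = 135,530 kg, m_f = 135,530 − 100,000 = 35,530 kg; Δv = 424×9.8×ln(3.815) = 4155.2×1.3388 ≈ 5563 m/s.
Stage 2: m₀ = 28,070 kg, m_f = 28,070 − 20,600 = 7,470 kg; Δv = 410×9.8×ln(3.758) = 4018.0×1.3238 ≈ 5319 m/s.
Stage 3: m₀ = 4,900 kg, m_f = 4,900 − 3,400 = 1,500 kg; Δv = 373×9.8×ln(3.267) = 3655.4×1.1838 ≈ 4327 m/s.
Total Δv = 5563 + 5319 + 4327 = 15209 m/s.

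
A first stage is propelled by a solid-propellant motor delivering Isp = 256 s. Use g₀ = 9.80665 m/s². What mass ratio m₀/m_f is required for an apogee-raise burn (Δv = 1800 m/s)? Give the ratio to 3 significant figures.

v_e = Isp · g₀ = 256 × 9.80665 = 2510.5 m/s.
m₀/m_f = exp(Δv / v_e) = exp(1800 / 2510.5) = exp(0.7170) = 2.0483.

mass ratio ≈ 2.05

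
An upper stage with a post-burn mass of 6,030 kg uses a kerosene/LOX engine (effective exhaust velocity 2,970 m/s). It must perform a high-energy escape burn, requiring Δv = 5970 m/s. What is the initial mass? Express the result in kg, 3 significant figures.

initial mass ≈ 45000 kg

m₀/m_f = exp(Δv / v_e) = exp(5970 / 2970.0) = exp(2.0101) = 7.4641.
m₀ = m_f × 7.4641 = 6,030 × 7.4641 = 45,008.5 kg.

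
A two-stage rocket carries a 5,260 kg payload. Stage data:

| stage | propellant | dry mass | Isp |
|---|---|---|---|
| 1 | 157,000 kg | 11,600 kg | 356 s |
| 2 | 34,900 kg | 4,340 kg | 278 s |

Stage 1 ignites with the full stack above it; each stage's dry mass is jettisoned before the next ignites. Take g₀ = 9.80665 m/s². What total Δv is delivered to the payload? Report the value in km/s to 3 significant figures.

Ignition mass of stage 1 = 157,000+11,600 + 34,900+4,340 + 5,260 = 213,100 kg.
Stage 1: m₀ = 213,100 kg, m_f = 213,100 − 157,000 = 56,100 kg; Δv = 356×9.80665×ln(3.799) = 3491.2×1.3346 ≈ 4659 m/s.
Stage 2: m₀ = 44,500 kg, m_f = 44,500 − 34,900 = 9,600 kg; Δv = 278×9.80665×ln(4.635) = 2726.2×1.5337 ≈ 4181 m/s.
Total Δv = 4659 + 4181 = 8840 m/s.

Δv ≈ 8.84 km/s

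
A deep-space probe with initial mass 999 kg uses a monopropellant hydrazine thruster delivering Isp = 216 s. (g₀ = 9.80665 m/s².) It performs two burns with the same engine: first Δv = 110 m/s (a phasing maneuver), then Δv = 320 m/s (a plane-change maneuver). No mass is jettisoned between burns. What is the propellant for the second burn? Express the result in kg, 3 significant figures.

propellant for the second burn ≈ 133 kg

v_e = Isp · g₀ = 216 × 9.80665 = 2118.2 m/s.
After the first burn: m = 999 × exp(−110/2118.2) = 999 × 0.94940 = 948.451 kg.
After the second burn: m = 948.451 × exp(−320/2118.2) = 948.451 × 0.85979 = 815.469 kg.
Second-burn propellant = 948.451 − 815.469 = 132.982 kg.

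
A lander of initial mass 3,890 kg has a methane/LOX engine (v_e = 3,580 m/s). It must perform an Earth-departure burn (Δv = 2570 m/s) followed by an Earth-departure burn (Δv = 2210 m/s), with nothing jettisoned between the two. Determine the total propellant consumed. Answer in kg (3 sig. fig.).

After the first burn: m = 3890 × exp(−2570/3580.0) = 3890 × 0.48779 = 1,897.5 kg.
After the second burn: m = 1,897.5 × exp(−2210/3580.0) = 1,897.5 × 0.53939 = 1,023.49 kg.
Total propellant = m₀ − m_final = 3890 − 1,023.49 = 2,866.51 kg.

total propellant consumed ≈ 2870 kg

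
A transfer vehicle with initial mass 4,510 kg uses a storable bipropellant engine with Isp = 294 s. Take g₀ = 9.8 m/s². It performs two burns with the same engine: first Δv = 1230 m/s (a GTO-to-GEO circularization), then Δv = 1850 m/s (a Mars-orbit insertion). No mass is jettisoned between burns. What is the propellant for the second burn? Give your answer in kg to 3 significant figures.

v_e = Isp · g₀ = 294 × 9.8 = 2881.2 m/s.
After the first burn: m = 4510 × exp(−1230/2881.2) = 4510 × 0.65253 = 2,942.91 kg.
After the second burn: m = 2,942.91 × exp(−1850/2881.2) = 2,942.91 × 0.52619 = 1,548.53 kg.
Second-burn propellant = 2,942.91 − 1,548.53 = 1,394.38 kg.

propellant for the second burn ≈ 1390 kg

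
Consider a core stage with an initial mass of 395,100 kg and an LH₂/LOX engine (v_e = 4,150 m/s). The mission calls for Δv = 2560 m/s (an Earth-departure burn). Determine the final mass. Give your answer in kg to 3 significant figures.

By the Tsiolkovsky rocket equation, m₀/m_f = exp(Δv / v_e) = exp(2560 / 4150.0) = exp(0.6169) = 1.8531.
m_f = m₀ / 1.8531 = 395,100 / 1.8531 = 213,210 kg.

final mass ≈ 213000 kg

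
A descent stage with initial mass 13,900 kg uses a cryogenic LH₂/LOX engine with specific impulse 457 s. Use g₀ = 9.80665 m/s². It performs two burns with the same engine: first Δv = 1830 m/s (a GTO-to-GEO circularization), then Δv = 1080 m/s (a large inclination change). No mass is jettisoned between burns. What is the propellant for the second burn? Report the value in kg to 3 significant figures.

v_e = Isp · g₀ = 457 × 9.80665 = 4481.6 m/s.
After the first burn: m = 13900 × exp(−1830/4481.6) = 13900 × 0.66476 = 9,240.16 kg.
After the second burn: m = 9,240.16 × exp(−1080/4481.6) = 9,240.16 × 0.78585 = 7,261.38 kg.
Second-burn propellant = 9,240.16 − 7,261.38 = 1,978.78 kg.

propellant for the second burn ≈ 1980 kg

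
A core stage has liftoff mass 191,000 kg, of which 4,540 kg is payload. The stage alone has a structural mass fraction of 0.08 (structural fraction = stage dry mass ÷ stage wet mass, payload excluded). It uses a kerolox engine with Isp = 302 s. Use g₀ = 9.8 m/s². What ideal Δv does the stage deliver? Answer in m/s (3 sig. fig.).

Stage wet mass = m₀ − payload = 191,000 − 4,540 = 186,460 kg.
Stage dry mass = ε × stage wet mass = 0.08 × 186,460 = 14,916.8 kg.
Burnout mass m_f = stage dry + payload = 14,916.8 + 4,540 = 19,456.8 kg.
v_e = Isp · g₀ = 302 × 9.8 = 2959.6 m/s.
Δv = v_e · ln(191,000/19,456.8) = 2959.6 × ln(9.817) = 2959.6 × 2.2841 ≈ 6760 m/s.

Δv ≈ 6760 m/s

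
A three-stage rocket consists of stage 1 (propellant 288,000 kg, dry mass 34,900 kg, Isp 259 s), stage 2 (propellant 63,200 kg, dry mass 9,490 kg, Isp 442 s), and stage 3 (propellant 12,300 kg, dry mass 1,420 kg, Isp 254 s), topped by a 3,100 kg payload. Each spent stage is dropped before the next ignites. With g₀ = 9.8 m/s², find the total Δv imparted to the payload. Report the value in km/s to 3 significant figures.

Δv ≈ 11.6 km/s

Ignition mass of stage 1 = 288,000+34,900 + 63,200+9,490 + 12,300+1,420 + 3,100 = 412,410 kg.
Stage 1: m₀ = 412,410 kg, m_f = 412,410 − 288,000 = 124,410 kg; Δv = 259×9.8×ln(3.315) = 2538.2×1.1984 ≈ 3042 m/s.
Stage 2: m₀ = 89,510 kg, m_f = 89,510 − 63,200 = 26,310 kg; Δv = 442×9.8×ln(3.402) = 4331.6×1.2244 ≈ 5304 m/s.
Stage 3: m₀ = 16,820 kg, m_f = 16,820 − 12,300 = 4,520 kg; Δv = 254×9.8×ln(3.721) = 2489.2×1.3141 ≈ 3271 m/s.
Total Δv = 3042 + 5304 + 3271 = 11617 m/s.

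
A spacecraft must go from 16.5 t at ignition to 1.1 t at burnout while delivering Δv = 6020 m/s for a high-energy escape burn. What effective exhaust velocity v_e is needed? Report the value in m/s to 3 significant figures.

ln(m₀/m_f) = ln(16500/1100) = ln(15) = 2.7081.
v_e = Δv / ln(m₀/m_f) = 6020 / 2.7081 = 2223.0 m/s.

v_e ≈ 2220 m/s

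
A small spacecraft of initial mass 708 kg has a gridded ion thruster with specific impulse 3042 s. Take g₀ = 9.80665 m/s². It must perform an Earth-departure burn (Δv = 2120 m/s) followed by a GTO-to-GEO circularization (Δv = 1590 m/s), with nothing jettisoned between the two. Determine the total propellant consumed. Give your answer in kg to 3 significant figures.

total propellant consumed ≈ 82.8 kg

v_e = Isp · g₀ = 3042 × 9.80665 = 29831.8 m/s.
After the first burn: m = 708 × exp(−2120/29831.8) = 708 × 0.93140 = 659.431 kg.
After the second burn: m = 659.431 × exp(−1590/29831.8) = 659.431 × 0.94810 = 625.207 kg.
Total propellant = m₀ − m_final = 708 − 625.207 = 82.793 kg.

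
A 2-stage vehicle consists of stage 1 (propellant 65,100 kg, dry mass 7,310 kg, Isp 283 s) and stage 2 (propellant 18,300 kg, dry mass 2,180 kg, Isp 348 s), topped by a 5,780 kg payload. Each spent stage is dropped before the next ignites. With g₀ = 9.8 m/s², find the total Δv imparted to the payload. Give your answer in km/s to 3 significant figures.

Δv ≈ 7.06 km/s

Ignition mass of stage 1 = 65,100+7,310 + 18,300+2,180 + 5,780 = 98,670 kg.
Stage 1: m₀ = 98,670 kg, m_f = 98,670 − 65,100 = 33,570 kg; Δv = 283×9.8×ln(2.939) = 2773.4×1.0781 ≈ 2990 m/s.
Stage 2: m₀ = 26,260 kg, m_f = 26,260 − 18,300 = 7,960 kg; Δv = 348×9.8×ln(3.299) = 3410.4×1.1936 ≈ 4071 m/s.
Total Δv = 2990 + 4071 = 7061 m/s.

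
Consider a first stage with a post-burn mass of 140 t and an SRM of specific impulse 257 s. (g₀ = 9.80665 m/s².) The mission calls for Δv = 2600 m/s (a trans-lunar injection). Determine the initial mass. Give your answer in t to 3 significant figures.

v_e = Isp · g₀ = 257 × 9.80665 = 2520.3 m/s.
By the Tsiolkovsky rocket equation, m₀/m_f = exp(Δv / v_e) = exp(2600 / 2520.3) = exp(1.0316) = 2.8056.
m₀ = m_f × 2.8056 = 140 × 2.8056 = 392.784 t.

initial mass ≈ 393 t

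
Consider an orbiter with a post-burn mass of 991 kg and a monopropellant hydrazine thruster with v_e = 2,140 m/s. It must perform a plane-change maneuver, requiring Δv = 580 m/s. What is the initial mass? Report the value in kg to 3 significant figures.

Rocket equation: m₀/m_f = exp(Δv / v_e) = exp(580 / 2140.0) = exp(0.2710) = 1.3113.
m₀ = m_f × 1.3113 = 991 × 1.3113 = 1,299.5 kg.

initial mass ≈ 1300 kg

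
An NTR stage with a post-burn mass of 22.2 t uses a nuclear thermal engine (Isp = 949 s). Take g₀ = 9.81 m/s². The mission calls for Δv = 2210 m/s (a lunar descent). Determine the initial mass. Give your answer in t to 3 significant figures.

v_e = Isp · g₀ = 949 × 9.81 = 9309.7 m/s.
m₀/m_f = exp(Δv / v_e) = exp(2210 / 9309.7) = exp(0.2374) = 1.2679.
m₀ = m_f × 1.2679 = 22.2 × 1.2679 = 28.1474 t.

initial mass ≈ 28.1 t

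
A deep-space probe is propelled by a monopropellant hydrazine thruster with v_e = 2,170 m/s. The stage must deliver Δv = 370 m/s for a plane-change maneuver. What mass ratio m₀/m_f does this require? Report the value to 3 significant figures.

By the Tsiolkovsky rocket equation, m₀/m_f = exp(Δv / v_e) = exp(370 / 2170.0) = exp(0.1705) = 1.1859.

mass ratio ≈ 1.19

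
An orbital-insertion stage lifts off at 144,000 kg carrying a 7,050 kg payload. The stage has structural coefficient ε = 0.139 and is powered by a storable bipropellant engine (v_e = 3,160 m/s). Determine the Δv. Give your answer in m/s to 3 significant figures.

Δv ≈ 5400 m/s

Stage wet mass = m₀ − payload = 144,000 − 7,050 = 136,950 kg.
Stage dry mass = ε × stage wet mass = 0.139 × 136,950 = 19,036.1 kg.
Burnout mass m_f = stage dry + payload = 19,036.1 + 7,050 = 26,086.1 kg.
Δv = v_e · ln(144,000/26,086.1) = 3160.0 × ln(5.52) = 3160.0 × 1.7084 ≈ 5399 m/s.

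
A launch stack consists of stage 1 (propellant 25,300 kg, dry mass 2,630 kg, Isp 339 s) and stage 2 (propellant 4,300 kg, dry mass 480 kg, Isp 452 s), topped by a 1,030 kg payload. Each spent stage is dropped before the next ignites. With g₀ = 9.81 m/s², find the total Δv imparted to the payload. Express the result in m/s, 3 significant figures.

Ignition mass of stage 1 = 25,300+2,630 + 4,300+480 + 1,030 = 33,740 kg.
Stage 1: m₀ = 33,740 kg, m_f = 33,740 − 25,300 = 8,440 kg; Δv = 339×9.81×ln(3.998) = 3325.6×1.3857 ≈ 4608 m/s.
Stage 2: m₀ = 5,810 kg, m_f = 5,810 − 4,300 = 1,510 kg; Δv = 452×9.81×ln(3.848) = 4434.1×1.3475 ≈ 5975 m/s.
Total Δv = 4608 + 5975 = 10583 m/s.

Δv ≈ 10600 m/s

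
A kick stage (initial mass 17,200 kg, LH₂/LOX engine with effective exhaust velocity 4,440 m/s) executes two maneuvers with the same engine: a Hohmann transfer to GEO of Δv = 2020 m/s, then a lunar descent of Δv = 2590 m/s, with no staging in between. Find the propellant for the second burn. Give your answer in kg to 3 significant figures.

propellant for the second burn ≈ 4820 kg

After the first burn: m = 17200 × exp(−2020/4440.0) = 17200 × 0.63448 = 10,913.1 kg.
After the second burn: m = 10,913.1 × exp(−2590/4440.0) = 10,913.1 × 0.55804 = 6,089.95 kg.
Second-burn propellant = 10,913.1 − 6,089.95 = 4,823.15 kg.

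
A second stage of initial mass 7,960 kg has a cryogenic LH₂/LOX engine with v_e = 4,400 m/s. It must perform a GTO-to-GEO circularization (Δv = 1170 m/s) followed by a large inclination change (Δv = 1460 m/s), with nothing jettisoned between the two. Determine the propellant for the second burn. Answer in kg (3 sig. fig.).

After the first burn: m = 7960 × exp(−1170/4400.0) = 7960 × 0.76651 = 6,101.42 kg.
After the second burn: m = 6,101.42 × exp(−1460/4400.0) = 6,101.42 × 0.71762 = 4,378.5 kg.
Second-burn propellant = 6,101.42 − 4,378.5 = 1,722.92 kg.

propellant for the second burn ≈ 1720 kg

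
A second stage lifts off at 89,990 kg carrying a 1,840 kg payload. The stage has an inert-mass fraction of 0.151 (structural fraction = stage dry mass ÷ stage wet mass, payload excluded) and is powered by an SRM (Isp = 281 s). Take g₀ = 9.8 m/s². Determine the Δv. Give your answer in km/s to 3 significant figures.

Δv ≈ 4.91 km/s

Stage wet mass = m₀ − payload = 89,990 − 1,840 = 88,150 kg.
Stage dry mass = ε × stage wet mass = 0.151 × 88,150 = 13,310.7 kg.
Burnout mass m_f = stage dry + payload = 13,310.7 + 1,840 = 15,150.7 kg.
v_e = Isp · g₀ = 281 × 9.8 = 2753.8 m/s.
Δv = v_e · ln(89,990/15,150.7) = 2753.8 × ln(5.94) = 2753.8 × 1.7817 ≈ 4906 m/s.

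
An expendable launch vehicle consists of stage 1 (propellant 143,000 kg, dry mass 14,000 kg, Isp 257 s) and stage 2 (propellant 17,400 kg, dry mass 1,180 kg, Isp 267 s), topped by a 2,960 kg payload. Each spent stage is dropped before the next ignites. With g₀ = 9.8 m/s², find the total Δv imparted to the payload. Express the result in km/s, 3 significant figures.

Δv ≈ 8.38 km/s

Ignition mass of stage 1 = 143,000+14,000 + 17,400+1,180 + 2,960 = 178,540 kg.
Stage 1: m₀ = 178,540 kg, m_f = 178,540 − 143,000 = 35,540 kg; Δv = 257×9.8×ln(5.024) = 2518.6×1.6142 ≈ 4065 m/s.
Stage 2: m₀ = 21,540 kg, m_f = 21,540 − 17,400 = 4,140 kg; Δv = 267×9.8×ln(5.203) = 2616.6×1.6492 ≈ 4315 m/s.
Total Δv = 4065 + 4315 = 8380 m/s.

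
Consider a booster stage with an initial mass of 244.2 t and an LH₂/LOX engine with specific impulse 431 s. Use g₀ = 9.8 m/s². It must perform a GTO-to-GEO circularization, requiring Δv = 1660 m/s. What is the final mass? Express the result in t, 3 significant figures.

final mass ≈ 165 t

v_e = Isp · g₀ = 431 × 9.8 = 4223.8 m/s.
By the Tsiolkovsky rocket equation, m₀/m_f = exp(Δv / v_e) = exp(1660 / 4223.8) = exp(0.3930) = 1.4814.
m_f = m₀ / 1.4814 = 244.2 / 1.4814 = 164.844 t.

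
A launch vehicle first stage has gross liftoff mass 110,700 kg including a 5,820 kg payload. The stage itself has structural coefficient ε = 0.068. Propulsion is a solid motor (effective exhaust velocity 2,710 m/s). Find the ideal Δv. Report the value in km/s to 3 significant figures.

Δv ≈ 5.81 km/s

Stage wet mass = m₀ − payload = 110,700 − 5,820 = 104,880 kg.
Stage dry mass = ε × stage wet mass = 0.068 × 104,880 = 7,131.84 kg.
Burnout mass m_f = stage dry + payload = 7,131.84 + 5,820 = 12,951.84 kg.
Using Δv = v_e ln(m₀/m_f): Δv = v_e · ln(110,700/12,951.84) = 2710.0 × ln(8.547) = 2710.0 × 2.1456 ≈ 5815 m/s.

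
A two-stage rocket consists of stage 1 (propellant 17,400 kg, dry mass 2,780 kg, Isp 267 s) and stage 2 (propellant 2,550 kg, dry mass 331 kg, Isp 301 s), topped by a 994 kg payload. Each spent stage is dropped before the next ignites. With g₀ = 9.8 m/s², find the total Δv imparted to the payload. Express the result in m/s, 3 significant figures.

Δv ≈ 6530 m/s

Ignition mass of stage 1 = 17,400+2,780 + 2,550+331 + 994 = 24,055 kg.
Stage 1: m₀ = 24,055 kg, m_f = 24,055 − 17,400 = 6,655 kg; Δv = 267×9.8×ln(3.615) = 2616.6×1.2850 ≈ 3362 m/s.
Stage 2: m₀ = 3,875 kg, m_f = 3,875 − 2,550 = 1,325 kg; Δv = 301×9.8×ln(2.925) = 2949.8×1.0731 ≈ 3166 m/s.
Total Δv = 3362 + 3166 = 6528 m/s.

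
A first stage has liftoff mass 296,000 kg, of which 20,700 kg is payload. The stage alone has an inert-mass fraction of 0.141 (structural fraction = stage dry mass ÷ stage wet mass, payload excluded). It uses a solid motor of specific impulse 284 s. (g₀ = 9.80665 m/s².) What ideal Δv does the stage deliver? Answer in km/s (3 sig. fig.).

Δv ≈ 4.47 km/s

Stage wet mass = m₀ − payload = 296,000 − 20,700 = 275,300 kg.
Stage dry mass = ε × stage wet mass = 0.141 × 275,300 = 38,817.3 kg.
Burnout mass m_f = stage dry + payload = 38,817.3 + 20,700 = 59,517.3 kg.
v_e = Isp · g₀ = 284 × 9.80665 = 2785.1 m/s.
By the Tsiolkovsky rocket equation, Δv = v_e · ln(296,000/59,517.3) = 2785.1 × ln(4.973) = 2785.1 × 1.6041 ≈ 4468 m/s.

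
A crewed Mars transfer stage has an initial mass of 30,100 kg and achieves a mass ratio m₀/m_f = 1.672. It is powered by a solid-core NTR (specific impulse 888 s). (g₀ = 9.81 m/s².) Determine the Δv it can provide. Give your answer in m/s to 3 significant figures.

Δv ≈ 4480 m/s

v_e = Isp · g₀ = 888 × 9.81 = 8711.3 m/s.
Using Δv = v_e ln(m₀/m_f): Δv = v_e · ln(1.672) = 8711.3 × 0.5140 ≈ 4477.8 m/s.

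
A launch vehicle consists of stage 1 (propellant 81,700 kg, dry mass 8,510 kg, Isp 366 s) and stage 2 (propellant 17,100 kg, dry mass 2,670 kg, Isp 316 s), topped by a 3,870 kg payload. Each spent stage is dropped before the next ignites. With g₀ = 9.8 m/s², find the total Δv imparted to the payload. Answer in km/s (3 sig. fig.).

Δv ≈ 8.51 km/s

Ignition mass of stage 1 = 81,700+8,510 + 17,100+2,670 + 3,870 = 113,850 kg.
Stage 1: m₀ = 113,850 kg, m_f = 113,850 − 81,700 = 32,150 kg; Δv = 366×9.8×ln(3.541) = 3586.8×1.2645 ≈ 4535 m/s.
Stage 2: m₀ = 23,640 kg, m_f = 23,640 − 17,100 = 6,540 kg; Δv = 316×9.8×ln(3.615) = 3096.8×1.2850 ≈ 3979 m/s.
Total Δv = 4535 + 3979 = 8514 m/s.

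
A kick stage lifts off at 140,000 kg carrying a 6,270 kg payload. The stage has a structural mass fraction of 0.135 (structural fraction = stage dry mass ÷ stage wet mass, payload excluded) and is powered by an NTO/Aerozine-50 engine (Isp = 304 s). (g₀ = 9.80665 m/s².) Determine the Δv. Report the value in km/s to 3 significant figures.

Stage wet mass = m₀ − payload = 140,000 − 6,270 = 133,730 kg.
Stage dry mass = ε × stage wet mass = 0.135 × 133,730 = 18,053.6 kg.
Burnout mass m_f = stage dry + payload = 18,053.6 + 6,270 = 24,323.6 kg.
v_e = Isp · g₀ = 304 × 9.80665 = 2981.2 m/s.
Rocket equation: Δv = v_e · ln(140,000/24,323.6) = 2981.2 × ln(5.756) = 2981.2 × 1.7502 ≈ 5218 m/s.

Δv ≈ 5.22 km/s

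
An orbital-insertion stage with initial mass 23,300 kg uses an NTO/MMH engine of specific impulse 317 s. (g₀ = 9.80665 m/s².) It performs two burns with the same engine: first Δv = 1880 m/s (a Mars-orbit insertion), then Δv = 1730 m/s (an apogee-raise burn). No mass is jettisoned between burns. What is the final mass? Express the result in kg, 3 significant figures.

v_e = Isp · g₀ = 317 × 9.80665 = 3108.7 m/s.
After the first burn: m = 23300 × exp(−1880/3108.7) = 23300 × 0.54621 = 12,726.7 kg.
After the second burn: m = 12,726.7 × exp(−1730/3108.7) = 12,726.7 × 0.57321 = 7,295.07 kg.

final mass ≈ 7300 kg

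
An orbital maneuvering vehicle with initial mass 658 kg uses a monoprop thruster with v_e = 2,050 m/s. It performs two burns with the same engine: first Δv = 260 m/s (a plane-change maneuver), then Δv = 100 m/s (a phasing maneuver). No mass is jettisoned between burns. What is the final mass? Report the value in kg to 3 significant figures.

After the first burn: m = 658 × exp(−260/2050.0) = 658 × 0.88088 = 579.619 kg.
After the second burn: m = 579.619 × exp(−100/2050.0) = 579.619 × 0.95239 = 552.023 kg.

final mass ≈ 552 kg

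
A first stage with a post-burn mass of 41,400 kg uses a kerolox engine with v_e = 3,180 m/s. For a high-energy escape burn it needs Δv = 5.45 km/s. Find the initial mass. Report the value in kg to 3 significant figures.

initial mass ≈ 230000 kg

m₀/m_f = exp(Δv / v_e) = exp(5450 / 3180.0) = exp(1.7138) = 5.5502.
m₀ = m_f × 5.5502 = 41,400 × 5.5502 = 229,778 kg.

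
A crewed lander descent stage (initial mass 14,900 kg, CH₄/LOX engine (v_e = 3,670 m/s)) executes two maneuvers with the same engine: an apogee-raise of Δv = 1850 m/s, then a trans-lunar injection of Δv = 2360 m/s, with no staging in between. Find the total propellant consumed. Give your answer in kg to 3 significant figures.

total propellant consumed ≈ 10200 kg

After the first burn: m = 14900 × exp(−1850/3670.0) = 14900 × 0.60406 = 9,000.49 kg.
After the second burn: m = 9,000.49 × exp(−2360/3670.0) = 9,000.49 × 0.52569 = 4,731.47 kg.
Total propellant = m₀ − m_final = 14900 − 4,731.47 = 10,168.53 kg.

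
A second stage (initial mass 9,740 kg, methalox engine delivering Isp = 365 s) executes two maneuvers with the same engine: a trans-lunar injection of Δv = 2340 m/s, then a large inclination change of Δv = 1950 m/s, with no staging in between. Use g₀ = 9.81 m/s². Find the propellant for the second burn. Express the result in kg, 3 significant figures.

v_e = Isp · g₀ = 365 × 9.81 = 3580.7 m/s.
After the first burn: m = 9740 × exp(−2340/3580.7) = 9740 × 0.52022 = 5,066.94 kg.
After the second burn: m = 5,066.94 × exp(−1950/3580.7) = 5,066.94 × 0.58008 = 2,939.23 kg.
Second-burn propellant = 5,066.94 − 2,939.23 = 2,127.71 kg.

propellant for the second burn ≈ 2130 kg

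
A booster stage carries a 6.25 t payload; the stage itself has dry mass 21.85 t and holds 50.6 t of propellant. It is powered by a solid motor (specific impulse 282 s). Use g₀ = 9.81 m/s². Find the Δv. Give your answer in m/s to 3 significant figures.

Δv ≈ 2850 m/s

v_e = Isp · g₀ = 282 × 9.81 = 2766.4 m/s.
m₀ = payload + dry + propellant = 6.25 + 21.85 + 50.6 = 78.7 t.
m_f = payload + dry = 6.25 + 21.85 = 28.1 t.
Rocket equation: Δv = v_e · ln(m₀/m_f) = 2766.4 × ln(2.801) = 2766.4 × 1.0299 ≈ 2849.1 m/s.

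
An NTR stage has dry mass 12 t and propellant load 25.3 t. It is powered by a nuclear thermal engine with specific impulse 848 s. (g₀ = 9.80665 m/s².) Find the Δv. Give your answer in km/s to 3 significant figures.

Δv ≈ 9.43 km/s

v_e = Isp · g₀ = 848 × 9.80665 = 8316.0 m/s.
m₀ = m_dry + m_prop = 12 + 25.3 = 37.3 t.
Δv = v_e · ln(m₀/m_f) = 8316.0 × ln(3.108) = 8316.0 × 1.1341 ≈ 9431.1 m/s.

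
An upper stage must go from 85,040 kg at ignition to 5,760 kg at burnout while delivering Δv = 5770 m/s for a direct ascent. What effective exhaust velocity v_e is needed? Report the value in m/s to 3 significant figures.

ln(m₀/m_f) = ln(85040/5760) = ln(14.76) = 2.6922.
v_e = Δv / ln(m₀/m_f) = 5770 / 2.6922 = 2143.2 m/s.

v_e ≈ 2140 m/s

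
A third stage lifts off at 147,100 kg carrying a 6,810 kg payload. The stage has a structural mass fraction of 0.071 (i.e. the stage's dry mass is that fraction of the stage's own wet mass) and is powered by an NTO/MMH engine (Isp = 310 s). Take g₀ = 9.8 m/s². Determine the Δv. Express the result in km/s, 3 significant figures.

Δv ≈ 6.60 km/s

Stage wet mass = m₀ − payload = 147,100 − 6,810 = 140,290 kg.
Stage dry mass = ε × stage wet mass = 0.071 × 140,290 = 9,960.59 kg.
Burnout mass m_f = stage dry + payload = 9,960.59 + 6,810 = 16,770.59 kg.
v_e = Isp · g₀ = 310 × 9.8 = 3038.0 m/s.
From the ideal rocket equation, Δv = v_e · ln(147,100/16,770.59) = 3038.0 × ln(8.771) = 3038.0 × 2.1715 ≈ 6597 m/s.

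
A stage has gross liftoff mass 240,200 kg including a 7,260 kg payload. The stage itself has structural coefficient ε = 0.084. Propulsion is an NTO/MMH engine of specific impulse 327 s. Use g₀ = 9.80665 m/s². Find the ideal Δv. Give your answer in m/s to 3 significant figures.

Δv ≈ 7030 m/s

Stage wet mass = m₀ − payload = 240,200 − 7,260 = 232,940 kg.
Stage dry mass = ε × stage wet mass = 0.084 × 232,940 = 19,567 kg.
Burnout mass m_f = stage dry + payload = 19,567 + 7,260 = 26,827 kg.
v_e = Isp · g₀ = 327 × 9.80665 = 3206.8 m/s.
Rocket equation: Δv = v_e · ln(240,200/26,827) = 3206.8 × ln(8.954) = 3206.8 × 2.1921 ≈ 7029 m/s.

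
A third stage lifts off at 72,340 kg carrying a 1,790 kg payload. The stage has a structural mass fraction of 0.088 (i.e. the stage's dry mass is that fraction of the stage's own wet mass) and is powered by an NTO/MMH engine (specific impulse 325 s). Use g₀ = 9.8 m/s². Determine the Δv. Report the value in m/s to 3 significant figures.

Δv ≈ 7010 m/s

Stage wet mass = m₀ − payload = 72,340 − 1,790 = 70,550 kg.
Stage dry mass = ε × stage wet mass = 0.088 × 70,550 = 6,208.4 kg.
Burnout mass m_f = stage dry + payload = 6,208.4 + 1,790 = 7,998.4 kg.
v_e = Isp · g₀ = 325 × 9.8 = 3185.0 m/s.
Using Δv = v_e ln(m₀/m_f): Δv = v_e · ln(72,340/7,998.4) = 3185.0 × ln(9.044) = 3185.0 × 2.2021 ≈ 7014 m/s.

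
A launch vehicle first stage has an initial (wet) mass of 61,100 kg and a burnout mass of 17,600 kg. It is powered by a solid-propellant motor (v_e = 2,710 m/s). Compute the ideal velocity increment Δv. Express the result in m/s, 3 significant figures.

From the ideal rocket equation, Δv = v_e · ln(m₀/m_f) = 2710.0 × ln(3.472) = 2710.0 × 1.2446 ≈ 3372.9 m/s.

Δv ≈ 3370 m/s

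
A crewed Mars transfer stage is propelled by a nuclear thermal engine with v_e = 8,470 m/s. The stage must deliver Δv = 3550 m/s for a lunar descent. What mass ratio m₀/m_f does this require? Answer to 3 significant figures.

mass ratio ≈ 1.52

m₀/m_f = exp(Δv / v_e) = exp(3550 / 8470.0) = exp(0.4191) = 1.5206.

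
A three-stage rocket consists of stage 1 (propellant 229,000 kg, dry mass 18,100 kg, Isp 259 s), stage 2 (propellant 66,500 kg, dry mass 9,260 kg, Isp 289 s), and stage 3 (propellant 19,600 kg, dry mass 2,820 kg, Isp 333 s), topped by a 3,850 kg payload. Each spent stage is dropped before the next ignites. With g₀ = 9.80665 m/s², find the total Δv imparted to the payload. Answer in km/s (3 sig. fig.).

Δv ≈ 10.2 km/s

Ignition mass of stage 1 = 229,000+18,100 + 66,500+9,260 + 19,600+2,820 + 3,850 = 349,130 kg.
Stage 1: m₀ = 349,130 kg, m_f = 349,130 − 229,000 = 120,130 kg; Δv = 259×9.80665×ln(2.906) = 2539.9×1.0669 ≈ 2710 m/s.
Stage 2: m₀ = 102,030 kg, m_f = 102,030 − 66,500 = 35,530 kg; Δv = 289×9.80665×ln(2.872) = 2834.1×1.0549 ≈ 2990 m/s.
Stage 3: m₀ = 26,270 kg, m_f = 26,270 − 19,600 = 6,670 kg; Δv = 333×9.80665×ln(3.939) = 3265.6×1.3708 ≈ 4477 m/s.
Total Δv = 2710 + 2990 + 4477 = 10177 m/s.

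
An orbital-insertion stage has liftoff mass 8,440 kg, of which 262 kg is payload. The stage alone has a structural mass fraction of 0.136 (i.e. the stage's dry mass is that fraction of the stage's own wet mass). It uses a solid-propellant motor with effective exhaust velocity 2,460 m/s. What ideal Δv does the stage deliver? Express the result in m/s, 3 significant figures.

Stage wet mass = m₀ − payload = 8,440 − 262 = 8,178 kg.
Stage dry mass = ε × stage wet mass = 0.136 × 8,178 = 1,112.21 kg.
Burnout mass m_f = stage dry + payload = 1,112.21 + 262 = 1,374.21 kg.
Δv = v_e · ln(8,440/1,374.21) = 2460.0 × ln(6.142) = 2460.0 × 1.8151 ≈ 4465 m/s.

Δv ≈ 4470 m/s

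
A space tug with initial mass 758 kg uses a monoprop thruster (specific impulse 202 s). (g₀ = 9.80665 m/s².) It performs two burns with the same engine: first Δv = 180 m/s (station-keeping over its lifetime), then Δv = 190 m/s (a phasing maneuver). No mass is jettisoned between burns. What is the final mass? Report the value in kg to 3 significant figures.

final mass ≈ 629 kg

v_e = Isp · g₀ = 202 × 9.80665 = 1980.9 m/s.
After the first burn: m = 758 × exp(−180/1980.9) = 758 × 0.91314 = 692.16 kg.
After the second burn: m = 692.16 × exp(−190/1980.9) = 692.16 × 0.90854 = 628.855 kg.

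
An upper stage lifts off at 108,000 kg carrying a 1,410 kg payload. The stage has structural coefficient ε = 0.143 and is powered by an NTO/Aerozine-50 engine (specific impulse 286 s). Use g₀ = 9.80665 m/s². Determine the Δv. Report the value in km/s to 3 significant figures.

Δv ≈ 5.24 km/s

Stage wet mass = m₀ − payload = 108,000 − 1,410 = 106,590 kg.
Stage dry mass = ε × stage wet mass = 0.143 × 106,590 = 15,242.4 kg.
Burnout mass m_f = stage dry + payload = 15,242.4 + 1,410 = 16,652.4 kg.
v_e = Isp · g₀ = 286 × 9.80665 = 2804.7 m/s.
From the ideal rocket equation, Δv = v_e · ln(108,000/16,652.4) = 2804.7 × ln(6.486) = 2804.7 × 1.8696 ≈ 5244 m/s.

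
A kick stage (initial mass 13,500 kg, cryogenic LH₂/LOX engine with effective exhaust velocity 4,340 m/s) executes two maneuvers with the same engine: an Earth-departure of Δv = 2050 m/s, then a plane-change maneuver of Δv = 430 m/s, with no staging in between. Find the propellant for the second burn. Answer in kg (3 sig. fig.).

propellant for the second burn ≈ 794 kg

After the first burn: m = 13500 × exp(−2050/4340.0) = 13500 × 0.62354 = 8,417.79 kg.
After the second burn: m = 8,417.79 × exp(−430/4340.0) = 8,417.79 × 0.90567 = 7,623.74 kg.
Second-burn propellant = 8,417.79 − 7,623.74 = 794.05 kg.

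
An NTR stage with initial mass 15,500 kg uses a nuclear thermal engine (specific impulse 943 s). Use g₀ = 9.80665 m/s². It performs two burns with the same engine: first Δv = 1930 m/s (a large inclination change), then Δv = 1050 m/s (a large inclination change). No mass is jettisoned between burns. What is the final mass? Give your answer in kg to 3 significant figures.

v_e = Isp · g₀ = 943 × 9.80665 = 9247.7 m/s.
After the first burn: m = 15500 × exp(−1930/9247.7) = 15500 × 0.81164 = 12,580.4 kg.
After the second burn: m = 12,580.4 × exp(−1050/9247.7) = 12,580.4 × 0.89267 = 11,230.1 kg.

final mass ≈ 11200 kg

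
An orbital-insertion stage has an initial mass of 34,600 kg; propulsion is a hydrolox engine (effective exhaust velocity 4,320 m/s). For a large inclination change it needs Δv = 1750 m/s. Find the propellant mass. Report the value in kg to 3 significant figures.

m₀/m_f = exp(Δv / v_e) = exp(1750 / 4320.0) = exp(0.4051) = 1.4994.
m_f = 34,600 / 1.4994 = 23,075.9 kg, so propellant = m₀ − m_f = 34,600 − 23,075.9 = 11,524.1 kg.

propellant mass ≈ 11500 kg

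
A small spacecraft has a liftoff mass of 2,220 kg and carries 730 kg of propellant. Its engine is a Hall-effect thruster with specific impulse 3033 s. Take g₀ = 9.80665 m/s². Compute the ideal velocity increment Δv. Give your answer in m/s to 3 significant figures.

v_e = Isp · g₀ = 3033 × 9.80665 = 29743.6 m/s.
m_f = m₀ − m_prop = 2,220 − 730 = 1,490 kg.
Using Δv = v_e ln(m₀/m_f): Δv = v_e · ln(m₀/m_f) = 29743.6 × ln(1.49) = 29743.6 × 0.3987 ≈ 11859.7 m/s.

Δv ≈ 11900 m/s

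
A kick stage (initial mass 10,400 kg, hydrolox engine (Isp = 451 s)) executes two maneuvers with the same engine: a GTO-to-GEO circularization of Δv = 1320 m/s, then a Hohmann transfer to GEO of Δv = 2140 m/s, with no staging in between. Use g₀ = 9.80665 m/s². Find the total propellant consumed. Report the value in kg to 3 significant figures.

v_e = Isp · g₀ = 451 × 9.80665 = 4422.8 m/s.
After the first burn: m = 10400 × exp(−1320/4422.8) = 10400 × 0.74196 = 7,716.38 kg.
After the second burn: m = 7,716.38 × exp(−2140/4422.8) = 7,716.38 × 0.61640 = 4,756.38 kg.
Total propellant = m₀ − m_final = 10400 − 4,756.38 = 5,643.62 kg.

total propellant consumed ≈ 5640 kg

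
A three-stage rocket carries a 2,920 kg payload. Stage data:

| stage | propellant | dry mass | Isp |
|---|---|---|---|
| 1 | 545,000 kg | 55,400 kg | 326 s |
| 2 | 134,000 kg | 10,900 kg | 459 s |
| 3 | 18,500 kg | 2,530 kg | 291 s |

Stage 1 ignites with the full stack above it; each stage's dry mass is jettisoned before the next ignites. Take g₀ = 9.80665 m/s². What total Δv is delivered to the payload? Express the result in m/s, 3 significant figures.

Ignition mass of stage 1 = 545,000+55,400 + 134,000+10,900 + 18,500+2,530 + 2,920 = 769,250 kg.
Stage 1: m₀ = 769,250 kg, m_f = 769,250 − 545,000 = 224,250 kg; Δv = 326×9.80665×ln(3.43) = 3197.0×1.2327 ≈ 3941 m/s.
Stage 2: m₀ = 168,850 kg, m_f = 168,850 − 134,000 = 34,850 kg; Δv = 459×9.80665×ln(4.845) = 4501.3×1.5780 ≈ 7103 m/s.
Stage 3: m₀ = 23,950 kg, m_f = 23,950 − 18,500 = 5,450 kg; Δv = 291×9.80665×ln(4.394) = 2853.7×1.4804 ≈ 4225 m/s.
Total Δv = 3941 + 7103 + 4225 = 15269 m/s.

Δv ≈ 15300 m/s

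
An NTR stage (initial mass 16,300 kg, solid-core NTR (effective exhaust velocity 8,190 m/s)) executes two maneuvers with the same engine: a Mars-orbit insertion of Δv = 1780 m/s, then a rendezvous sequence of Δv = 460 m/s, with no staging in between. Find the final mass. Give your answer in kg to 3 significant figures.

After the first burn: m = 16300 × exp(−1780/8190.0) = 16300 × 0.80466 = 13,116 kg.
After the second burn: m = 13,116 × exp(−460/8190.0) = 13,116 × 0.94538 = 12,399.6 kg.

final mass ≈ 12400 kg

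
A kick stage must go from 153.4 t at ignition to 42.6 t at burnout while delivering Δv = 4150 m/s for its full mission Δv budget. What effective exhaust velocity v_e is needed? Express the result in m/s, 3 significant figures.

v_e ≈ 3240 m/s

ln(m₀/m_f) = ln(153400/42600) = ln(3.601) = 1.2812.
v_e = Δv / ln(m₀/m_f) = 4150 / 1.2812 = 3239.2 m/s.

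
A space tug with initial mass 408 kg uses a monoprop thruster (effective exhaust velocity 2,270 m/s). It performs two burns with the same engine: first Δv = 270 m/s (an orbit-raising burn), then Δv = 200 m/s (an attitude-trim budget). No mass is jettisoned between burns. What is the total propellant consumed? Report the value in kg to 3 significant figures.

total propellant consumed ≈ 76.3 kg

After the first burn: m = 408 × exp(−270/2270.0) = 408 × 0.88786 = 362.247 kg.
After the second burn: m = 362.247 × exp(−200/2270.0) = 362.247 × 0.91566 = 331.695 kg.
Total propellant = m₀ − m_final = 408 − 331.695 = 76.305 kg.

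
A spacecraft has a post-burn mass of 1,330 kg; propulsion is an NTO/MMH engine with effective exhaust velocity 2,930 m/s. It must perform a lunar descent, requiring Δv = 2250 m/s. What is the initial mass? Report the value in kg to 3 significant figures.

Using Δv = v_e ln(m₀/m_f): m₀/m_f = exp(Δv / v_e) = exp(2250 / 2930.0) = exp(0.7679) = 2.1553.
m₀ = m_f × 2.1553 = 1,330 × 2.1553 = 2,866.55 kg.

initial mass ≈ 2870 kg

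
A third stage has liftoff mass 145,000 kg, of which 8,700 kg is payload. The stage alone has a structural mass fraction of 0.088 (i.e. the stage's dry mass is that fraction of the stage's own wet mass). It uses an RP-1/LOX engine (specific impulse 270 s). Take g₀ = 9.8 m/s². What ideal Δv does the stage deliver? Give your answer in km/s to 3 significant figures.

Stage wet mass = m₀ − payload = 145,000 − 8,700 = 136,300 kg.
Stage dry mass = ε × stage wet mass = 0.088 × 136,300 = 11,994.4 kg.
Burnout mass m_f = stage dry + payload = 11,994.4 + 8,700 = 20,694.4 kg.
v_e = Isp · g₀ = 270 × 9.8 = 2646.0 m/s.
Δv = v_e · ln(145,000/20,694.4) = 2646.0 × ln(7.007) = 2646.0 × 1.9469 ≈ 5151 m/s.

Δv ≈ 5.15 km/s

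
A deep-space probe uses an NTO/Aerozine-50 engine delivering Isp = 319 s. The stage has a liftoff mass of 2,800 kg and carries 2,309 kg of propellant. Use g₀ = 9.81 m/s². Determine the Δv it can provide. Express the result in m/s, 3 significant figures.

v_e = Isp · g₀ = 319 × 9.81 = 3129.4 m/s.
m_f = m₀ − m_prop = 2,800 − 2,309 = 491 kg.
From the ideal rocket equation, Δv = v_e · ln(m₀/m_f) = 3129.4 × ln(5.703) = 3129.4 × 1.7409 ≈ 5448.1 m/s.

Δv ≈ 5450 m/s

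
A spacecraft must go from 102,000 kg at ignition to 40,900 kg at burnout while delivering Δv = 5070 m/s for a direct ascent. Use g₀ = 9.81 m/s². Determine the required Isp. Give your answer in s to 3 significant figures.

ln(m₀/m_f) = ln(102000/40900) = ln(2.494) = 0.9138.
By the Tsiolkovsky rocket equation, v_e = Δv / ln(m₀/m_f) = 5070 / 0.9138 = 5548.0 m/s.
Isp = v_e / g₀ = 5548.0 / 9.81 = 565.5 s.

Isp ≈ 566 s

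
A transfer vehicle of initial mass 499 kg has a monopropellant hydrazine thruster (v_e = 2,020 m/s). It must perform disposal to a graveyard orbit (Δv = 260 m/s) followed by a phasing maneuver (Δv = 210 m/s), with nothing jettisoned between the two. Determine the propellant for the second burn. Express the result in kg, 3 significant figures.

propellant for the second burn ≈ 43.3 kg

After the first burn: m = 499 × exp(−260/2020.0) = 499 × 0.87923 = 438.736 kg.
After the second burn: m = 438.736 × exp(−210/2020.0) = 438.736 × 0.90126 = 395.415 kg.
Second-burn propellant = 438.736 − 395.415 = 43.321 kg.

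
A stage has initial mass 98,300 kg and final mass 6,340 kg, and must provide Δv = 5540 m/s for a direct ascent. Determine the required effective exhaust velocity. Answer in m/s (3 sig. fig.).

v_e ≈ 2020 m/s

ln(m₀/m_f) = ln(98300/6340) = ln(15.5) = 2.7411.
Rocket equation: v_e = Δv / ln(m₀/m_f) = 5540 / 2.7411 = 2021.1 m/s.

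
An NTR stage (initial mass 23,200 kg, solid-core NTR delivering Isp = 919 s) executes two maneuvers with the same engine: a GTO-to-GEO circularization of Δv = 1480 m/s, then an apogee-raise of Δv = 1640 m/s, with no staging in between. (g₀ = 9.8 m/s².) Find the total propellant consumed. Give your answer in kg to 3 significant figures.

total propellant consumed ≈ 6790 kg

v_e = Isp · g₀ = 919 × 9.8 = 9006.2 m/s.
After the first burn: m = 23200 × exp(−1480/9006.2) = 23200 × 0.84846 = 19,684.3 kg.
After the second burn: m = 19,684.3 × exp(−1640/9006.2) = 19,684.3 × 0.83352 = 16,407.3 kg.
Total propellant = m₀ − m_final = 23200 − 16,407.3 = 6,792.7 kg.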